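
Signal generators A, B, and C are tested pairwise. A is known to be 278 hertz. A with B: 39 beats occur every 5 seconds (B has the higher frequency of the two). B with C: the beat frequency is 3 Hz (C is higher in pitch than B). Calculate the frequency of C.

288.8 Hz

A–B: Beat frequency = 39/5 = 7.8 Hz.
B is above A, so f_B = 278 + 7.8 = 285.8 Hz.
C is above B, so f_C = 285.8 + 3 = 288.8 Hz.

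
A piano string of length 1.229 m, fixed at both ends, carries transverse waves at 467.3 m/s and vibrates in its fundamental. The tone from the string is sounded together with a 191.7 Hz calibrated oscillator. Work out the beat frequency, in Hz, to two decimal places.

1.59 Hz

For a string fixed at both ends, f_n = n·v/(2L) = 1·467.3/(2·1.229) = 190.1139 Hz.
f_beat = |190.1139 − 191.7| = 1.59 Hz.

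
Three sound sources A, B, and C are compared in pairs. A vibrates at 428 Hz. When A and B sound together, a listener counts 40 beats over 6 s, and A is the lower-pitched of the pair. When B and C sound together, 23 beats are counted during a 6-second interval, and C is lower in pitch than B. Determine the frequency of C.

430.8333 Hz

A–B: Beat frequency = 40/6 = 6.6667 Hz.
B is above A, so f_B = 428 + 6.6667 = 434.6667 Hz.
B–C: Beat frequency = 23/6 = 3.8333 Hz.
C is below B, so f_C = 434.6667 − 3.8333 = 430.8333 Hz.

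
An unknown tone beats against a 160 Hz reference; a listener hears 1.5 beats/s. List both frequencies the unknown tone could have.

|f − 160| = 1.5, so f = 160 ± 1.5.

158.5 Hz or 161.5 Hz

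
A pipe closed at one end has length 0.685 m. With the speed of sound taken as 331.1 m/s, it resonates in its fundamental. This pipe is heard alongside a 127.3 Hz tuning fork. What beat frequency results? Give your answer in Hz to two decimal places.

6.46 Hz

Closed pipe (odd harmonics): f_n = n·v/(4L) = 1·331.1/(4·0.685) = 120.8394 Hz.
f_beat = |120.8394 − 127.3| = 6.46 Hz.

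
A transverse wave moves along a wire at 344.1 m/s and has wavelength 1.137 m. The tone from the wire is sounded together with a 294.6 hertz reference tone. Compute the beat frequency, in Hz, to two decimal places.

Source frequency f = v/λ = 344.1/1.137 = 302.6385 Hz.
f_beat = |302.6385 − 294.6| = 8.04 Hz.

8.04 Hz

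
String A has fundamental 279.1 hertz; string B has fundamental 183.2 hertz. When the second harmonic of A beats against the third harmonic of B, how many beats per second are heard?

8.6 Hz

Second harmonic of the first: 2·279.1 = 558.2 Hz.
Third harmonic of the second: 3·183.2 = 549.6 Hz.
f_beat = |558.2 − 549.6| = 8.6 Hz.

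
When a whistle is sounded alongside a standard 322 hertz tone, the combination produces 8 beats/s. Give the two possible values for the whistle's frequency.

|f − 322| = 8, so f = 322 ± 8.

314 Hz or 330 Hz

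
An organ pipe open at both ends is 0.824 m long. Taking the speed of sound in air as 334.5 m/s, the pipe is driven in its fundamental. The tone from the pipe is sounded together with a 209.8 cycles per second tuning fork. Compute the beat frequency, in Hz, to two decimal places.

6.83 Hz

Open pipe: f_n = n·v/(2L) = 1·334.5/(2·0.824) = 202.9733 Hz.
f_beat = |202.9733 − 209.8| = 6.83 Hz.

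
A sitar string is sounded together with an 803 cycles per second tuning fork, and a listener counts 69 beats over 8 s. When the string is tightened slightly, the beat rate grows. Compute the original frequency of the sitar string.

Beat frequency = 69/8 = 8.625 Hz.
|f − 803| = 8.625, so the sitar string was at either 794.375 Hz or 811.625 Hz.
Increasing tension raises a string's frequency; the adjustment raises the sitar string's frequency.
The beat rate rose, so the adjustment moved the sitar string further from 803 Hz — it was already above the reference.

811.625 Hz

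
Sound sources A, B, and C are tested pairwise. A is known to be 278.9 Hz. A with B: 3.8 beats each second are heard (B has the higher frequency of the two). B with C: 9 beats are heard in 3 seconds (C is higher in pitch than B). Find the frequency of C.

B is above A, so f_B = 278.9 + 3.8 = 282.7 Hz.
B–C: Beat frequency = 9/3 = 3 Hz.
C is above B, so f_C = 282.7 + 3 = 285.7 Hz.

285.7 Hz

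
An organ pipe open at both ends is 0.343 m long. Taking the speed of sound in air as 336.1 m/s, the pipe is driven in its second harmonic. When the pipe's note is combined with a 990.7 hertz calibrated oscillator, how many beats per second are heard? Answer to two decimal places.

Open pipe: f_n = n·v/(2L) = 2·336.1/(2·0.343) = 979.8834 Hz.
f_beat = |979.8834 − 990.7| = 10.82 Hz.

10.82 Hz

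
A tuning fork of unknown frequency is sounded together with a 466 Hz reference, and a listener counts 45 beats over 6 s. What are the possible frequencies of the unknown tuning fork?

Beat frequency = 45/6 = 7.5 Hz.
|f − 466| = 7.5, so f = 466 ± 7.5.

458.5 Hz or 473.5 Hz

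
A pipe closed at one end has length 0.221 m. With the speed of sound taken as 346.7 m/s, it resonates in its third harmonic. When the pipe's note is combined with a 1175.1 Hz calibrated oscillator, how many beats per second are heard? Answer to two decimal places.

Closed pipe (odd harmonics): f_n = n·v/(4L) = 3·346.7/(4·0.221) = 1176.5837 Hz.
f_beat = |1176.5837 − 1175.1| = 1.48 Hz.

1.48 Hz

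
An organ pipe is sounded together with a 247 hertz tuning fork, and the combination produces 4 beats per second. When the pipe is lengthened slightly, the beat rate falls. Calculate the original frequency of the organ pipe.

251 Hz

|f − 247| = 4, so the organ pipe was at either 243 Hz or 251 Hz.
A longer pipe has a lower fundamental; the adjustment lowers the organ pipe's frequency.
The beat rate fell, so the adjustment moved the organ pipe toward 247 Hz — it must have started above the reference.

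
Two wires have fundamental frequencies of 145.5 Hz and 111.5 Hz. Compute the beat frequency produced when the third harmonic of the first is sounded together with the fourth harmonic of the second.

Third harmonic of the first: 3·145.5 = 436.5 Hz.
Fourth harmonic of the second: 4·111.5 = 446.0 Hz.
f_beat = |436.5 − 446.0| = 9.5 Hz.

9.5 Hz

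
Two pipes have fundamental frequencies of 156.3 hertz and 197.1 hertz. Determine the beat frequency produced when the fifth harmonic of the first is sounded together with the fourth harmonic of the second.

6.9 Hz

Fifth harmonic of the first: 5·156.3 = 781.5 Hz.
Fourth harmonic of the second: 4·197.1 = 788.4 Hz.
f_beat = |781.5 − 788.4| = 6.9 Hz.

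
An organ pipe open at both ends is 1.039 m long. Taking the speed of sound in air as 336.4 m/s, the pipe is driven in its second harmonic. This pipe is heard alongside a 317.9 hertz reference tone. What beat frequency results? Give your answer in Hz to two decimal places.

5.87 Hz

Open pipe: f_n = n·v/(2L) = 2·336.4/(2·1.039) = 323.7729 Hz.
f_beat = |323.7729 − 317.9| = 5.87 Hz.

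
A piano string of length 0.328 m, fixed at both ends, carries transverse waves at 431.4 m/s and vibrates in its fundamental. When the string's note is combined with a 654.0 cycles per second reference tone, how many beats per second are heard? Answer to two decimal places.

3.62 Hz

For a string fixed at both ends, f_n = n·v/(2L) = 1·431.4/(2·0.328) = 657.6220 Hz.
f_beat = |657.6220 − 654.0| = 3.62 Hz.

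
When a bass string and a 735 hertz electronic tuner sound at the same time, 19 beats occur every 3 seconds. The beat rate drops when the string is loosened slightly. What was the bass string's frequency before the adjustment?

Beat frequency = 19/3 = 6.3333 Hz.
|f − 735| = 6.3333, so the bass string was at either 728.6667 Hz or 741.3333 Hz.
Reducing tension lowers a string's frequency; the adjustment lowers the bass string's frequency.
The beat rate fell, so the adjustment moved the bass string toward 735 Hz — it must have started above the reference.

741.3333 Hz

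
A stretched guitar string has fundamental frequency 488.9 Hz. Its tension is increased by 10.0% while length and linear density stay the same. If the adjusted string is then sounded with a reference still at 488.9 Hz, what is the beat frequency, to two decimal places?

23.86 Hz

For a string, f ∝ √T, so the new frequency is 488.9·√1.100 = 512.7626 Hz.
f_beat = |512.7626 − 488.9| = 23.86 Hz.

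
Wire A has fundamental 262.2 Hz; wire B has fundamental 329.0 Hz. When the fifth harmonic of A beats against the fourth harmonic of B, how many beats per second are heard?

Fifth harmonic of the first: 5·262.2 = 1311.0 Hz.
Fourth harmonic of the second: 4·329.0 = 1316.0 Hz.
f_beat = |1311.0 − 1316.0| = 5.0 Hz.

5.0 Hz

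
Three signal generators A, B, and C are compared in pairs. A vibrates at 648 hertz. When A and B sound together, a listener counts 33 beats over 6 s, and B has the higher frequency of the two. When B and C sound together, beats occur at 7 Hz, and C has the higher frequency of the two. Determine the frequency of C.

A–B: Beat frequency = 33/6 = 5.5 Hz.
B is above A, so f_B = 648 + 5.5 = 653.5 Hz.
C is above B, so f_C = 653.5 + 7 = 660.5 Hz.

660.5 Hz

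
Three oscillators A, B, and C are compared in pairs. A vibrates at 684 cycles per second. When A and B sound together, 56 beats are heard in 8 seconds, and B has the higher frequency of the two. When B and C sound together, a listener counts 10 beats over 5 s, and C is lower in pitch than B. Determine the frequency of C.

A–B: Beat frequency = 56/8 = 7 Hz.
B is above A, so f_B = 684 + 7 = 691 Hz.
B–C: Beat frequency = 10/5 = 2 Hz.
C is below B, so f_C = 691 − 2 = 689 Hz.

689 Hz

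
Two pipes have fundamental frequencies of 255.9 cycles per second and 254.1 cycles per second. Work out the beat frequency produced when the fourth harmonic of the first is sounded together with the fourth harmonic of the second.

Fourth harmonic of the first: 4·255.9 = 1023.6 Hz.
Fourth harmonic of the second: 4·254.1 = 1016.4 Hz.
f_beat = |1023.6 − 1016.4| = 7.2 Hz.

7.2 Hz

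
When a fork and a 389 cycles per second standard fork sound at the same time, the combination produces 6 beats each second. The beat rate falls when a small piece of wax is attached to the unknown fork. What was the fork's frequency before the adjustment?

|f − 389| = 6, so the fork was at either 383 Hz or 395 Hz.
Loading a fork with wax lowers its frequency; the adjustment lowers the fork's frequency.
The beat rate fell, so the adjustment moved the fork toward 389 Hz — it must have started above the reference.

395 Hz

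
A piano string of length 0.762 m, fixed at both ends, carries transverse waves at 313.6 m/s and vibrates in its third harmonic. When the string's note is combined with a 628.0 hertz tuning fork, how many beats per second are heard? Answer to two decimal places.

For a string fixed at both ends, f_n = n·v/(2L) = 3·313.6/(2·0.762) = 617.3228 Hz.
f_beat = |617.3228 − 628.0| = 10.68 Hz.

10.68 Hz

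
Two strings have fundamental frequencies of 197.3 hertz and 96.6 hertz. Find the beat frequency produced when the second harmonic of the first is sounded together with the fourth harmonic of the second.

Second harmonic of the first: 2·197.3 = 394.6 Hz.
Fourth harmonic of the second: 4·96.6 = 386.4 Hz.
f_beat = |394.6 − 386.4| = 8.2 Hz.

8.2 Hz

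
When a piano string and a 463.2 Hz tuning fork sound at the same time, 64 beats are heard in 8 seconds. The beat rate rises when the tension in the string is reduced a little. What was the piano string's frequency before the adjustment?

455.2 Hz

Beat frequency = 64/8 = 8 Hz.
|f − 463.2| = 8, so the piano string was at either 455.2 Hz or 471.2 Hz.
Lower tension means lower frequency; the adjustment lowers the piano string's frequency.
The beat rate rose, so the adjustment moved the piano string further from 463.2 Hz — it was already below the reference.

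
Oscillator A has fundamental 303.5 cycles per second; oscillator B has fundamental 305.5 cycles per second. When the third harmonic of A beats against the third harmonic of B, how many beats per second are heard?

Third harmonic of the first: 3·303.5 = 910.5 Hz.
Third harmonic of the second: 3·305.5 = 916.5 Hz.
f_beat = |910.5 − 916.5| = 6.0 Hz.

6.0 Hz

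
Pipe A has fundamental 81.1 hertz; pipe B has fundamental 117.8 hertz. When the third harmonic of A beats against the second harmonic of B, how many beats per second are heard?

7.7 Hz

Third harmonic of the first: 3·81.1 = 243.3 Hz.
Second harmonic of the second: 2·117.8 = 235.6 Hz.
f_beat = |243.3 − 235.6| = 7.7 Hz.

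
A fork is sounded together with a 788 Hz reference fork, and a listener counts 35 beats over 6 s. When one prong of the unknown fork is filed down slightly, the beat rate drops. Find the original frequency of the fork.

Beat frequency = 35/6 = 5.8333 Hz.
|f − 788| = 5.8333, so the fork was at either 782.1667 Hz or 793.8333 Hz.
Filing a prong removes mass and raises the fork's frequency; the adjustment raises the fork's frequency.
The beat rate fell, so the adjustment moved the fork toward 788 Hz — it must have started below the reference.

782.1667 Hz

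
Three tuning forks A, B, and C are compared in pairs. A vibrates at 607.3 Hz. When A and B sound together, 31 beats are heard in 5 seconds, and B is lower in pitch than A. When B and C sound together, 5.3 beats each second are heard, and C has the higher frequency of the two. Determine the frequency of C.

606.4 Hz

A–B: Beat frequency = 31/5 = 6.2 Hz.
B is below A, so f_B = 607.3 − 6.2 = 601.1 Hz.
C is above B, so f_C = 601.1 + 5.3 = 606.4 Hz.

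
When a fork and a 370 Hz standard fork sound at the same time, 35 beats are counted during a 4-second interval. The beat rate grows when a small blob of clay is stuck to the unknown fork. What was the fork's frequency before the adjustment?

Beat frequency = 35/4 = 8.75 Hz.
|f − 370| = 8.75, so the fork was at either 361.25 Hz or 378.75 Hz.
Adding mass to a fork lowers its frequency; the adjustment lowers the fork's frequency.
The beat rate rose, so the adjustment moved the fork further from 370 Hz — it was already below the reference.

361.25 Hz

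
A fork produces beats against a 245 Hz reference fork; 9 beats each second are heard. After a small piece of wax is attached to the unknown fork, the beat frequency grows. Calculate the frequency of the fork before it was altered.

|f − 245| = 9, so the fork was at either 236 Hz or 254 Hz.
Loading a fork with wax lowers its frequency; the adjustment lowers the fork's frequency.
The beat rate rose, so the adjustment moved the fork further from 245 Hz — it was already below the reference.

236 Hz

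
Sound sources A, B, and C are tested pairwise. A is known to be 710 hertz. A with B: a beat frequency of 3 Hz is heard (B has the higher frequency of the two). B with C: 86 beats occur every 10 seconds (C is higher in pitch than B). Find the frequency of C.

B is above A, so f_B = 710 + 3 = 713 Hz.
B–C: Beat frequency = 86/10 = 8.6 Hz.
C is above B, so f_C = 713 + 8.6 = 721.6 Hz.

721.6 Hz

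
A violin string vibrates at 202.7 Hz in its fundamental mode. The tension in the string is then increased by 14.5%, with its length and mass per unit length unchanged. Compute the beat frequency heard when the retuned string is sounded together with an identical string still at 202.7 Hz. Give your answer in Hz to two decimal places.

14.20 Hz

For a string, f ∝ √T, so the new frequency is 202.7·√1.145 = 216.8985 Hz.
f_beat = |216.8985 − 202.7| = 14.20 Hz.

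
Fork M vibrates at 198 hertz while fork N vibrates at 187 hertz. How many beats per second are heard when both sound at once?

11 Hz

The beat frequency equals the magnitude of the frequency difference.
|198 − 187| = 11 Hz.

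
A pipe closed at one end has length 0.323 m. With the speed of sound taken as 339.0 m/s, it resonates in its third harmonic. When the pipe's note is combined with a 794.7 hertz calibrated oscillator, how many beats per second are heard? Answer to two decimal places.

Closed pipe (odd harmonics): f_n = n·v/(4L) = 3·339.0/(4·0.323) = 787.1517 Hz.
f_beat = |787.1517 − 794.7| = 7.55 Hz.

7.55 Hz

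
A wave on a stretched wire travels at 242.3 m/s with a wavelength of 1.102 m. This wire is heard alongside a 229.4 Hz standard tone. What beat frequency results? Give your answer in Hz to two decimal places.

9.53 Hz

Source frequency f = v/λ = 242.3/1.102 = 219.8730 Hz.
f_beat = |219.8730 − 229.4| = 9.53 Hz.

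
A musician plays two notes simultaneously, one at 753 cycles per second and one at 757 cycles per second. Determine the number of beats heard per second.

4 Hz

The beat frequency equals the magnitude of the frequency difference.
|753 − 757| = 4 Hz.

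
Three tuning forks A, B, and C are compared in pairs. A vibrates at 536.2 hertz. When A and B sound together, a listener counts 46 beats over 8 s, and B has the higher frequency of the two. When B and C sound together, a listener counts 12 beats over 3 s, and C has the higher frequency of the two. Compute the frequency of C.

545.95 Hz

A–B: Beat frequency = 46/8 = 5.75 Hz.
B is above A, so f_B = 536.2 + 5.75 = 541.95 Hz.
B–C: Beat frequency = 12/3 = 4 Hz.
C is above B, so f_C = 541.95 + 4 = 545.95 Hz.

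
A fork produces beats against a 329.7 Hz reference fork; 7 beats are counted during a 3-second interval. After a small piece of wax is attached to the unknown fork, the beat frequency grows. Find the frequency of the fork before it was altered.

Beat frequency = 7/3 = 2.3333 Hz.
|f − 329.7| = 2.3333, so the fork was at either 327.3667 Hz or 332.0333 Hz.
Loading a fork with wax lowers its frequency; the adjustment lowers the fork's frequency.
The beat rate rose, so the adjustment moved the fork further from 329.7 Hz — it was already below the reference.

327.3667 Hz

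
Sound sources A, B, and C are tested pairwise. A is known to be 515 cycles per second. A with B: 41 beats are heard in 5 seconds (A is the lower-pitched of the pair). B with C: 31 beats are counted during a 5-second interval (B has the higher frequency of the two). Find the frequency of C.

517 Hz

A–B: Beat frequency = 41/5 = 8.2 Hz.
B is above A, so f_B = 515 + 8.2 = 523.2 Hz.
B–C: Beat frequency = 31/5 = 6.2 Hz.
C is below B, so f_C = 523.2 − 6.2 = 517 Hz.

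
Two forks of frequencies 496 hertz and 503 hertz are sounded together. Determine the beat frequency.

7 Hz

f_beat = |f₁ − f₂|.
|496 − 503| = 7 Hz.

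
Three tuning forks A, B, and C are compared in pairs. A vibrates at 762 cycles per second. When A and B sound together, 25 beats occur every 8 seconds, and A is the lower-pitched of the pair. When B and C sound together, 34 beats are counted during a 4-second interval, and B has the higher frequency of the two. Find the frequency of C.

A–B: Beat frequency = 25/8 = 3.125 Hz.
B is above A, so f_B = 762 + 3.125 = 765.125 Hz.
B–C: Beat frequency = 34/4 = 8.5 Hz.
C is below B, so f_C = 765.125 − 8.5 = 756.625 Hz.

756.625 Hz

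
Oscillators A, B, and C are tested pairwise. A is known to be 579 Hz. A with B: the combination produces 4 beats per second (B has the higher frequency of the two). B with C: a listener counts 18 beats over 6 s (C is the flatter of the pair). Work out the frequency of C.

B is above A, so f_B = 579 + 4 = 583 Hz.
B–C: Beat frequency = 18/6 = 3 Hz.
C is below B, so f_C = 583 − 3 = 580 Hz.

580 Hz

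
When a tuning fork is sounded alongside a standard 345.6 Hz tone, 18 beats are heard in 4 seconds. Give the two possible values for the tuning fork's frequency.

341.1 Hz or 350.1 Hz

Beat frequency = 18/4 = 4.5 Hz.
|f − 345.6| = 4.5, so f = 345.6 ± 4.5.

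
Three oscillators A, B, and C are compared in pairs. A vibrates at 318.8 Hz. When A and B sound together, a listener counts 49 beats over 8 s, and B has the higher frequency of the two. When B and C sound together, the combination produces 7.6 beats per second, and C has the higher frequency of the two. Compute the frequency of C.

332.525 Hz

A–B: Beat frequency = 49/8 = 6.125 Hz.
B is above A, so f_B = 318.8 + 6.125 = 324.925 Hz.
C is above B, so f_C = 324.925 + 7.6 = 332.525 Hz.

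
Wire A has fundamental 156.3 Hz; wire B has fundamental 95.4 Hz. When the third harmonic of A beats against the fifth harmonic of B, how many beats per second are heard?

8.1 Hz

Third harmonic of the first: 3·156.3 = 468.9 Hz.
Fifth harmonic of the second: 5·95.4 = 477.0 Hz.
f_beat = |468.9 − 477.0| = 8.1 Hz.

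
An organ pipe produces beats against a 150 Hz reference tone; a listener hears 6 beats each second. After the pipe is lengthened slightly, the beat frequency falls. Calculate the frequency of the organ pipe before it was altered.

|f − 150| = 6, so the organ pipe was at either 144 Hz or 156 Hz.
A longer pipe has a lower fundamental; the adjustment lowers the organ pipe's frequency.
The beat rate fell, so the adjustment moved the organ pipe toward 150 Hz — it must have started above the reference.

156 Hz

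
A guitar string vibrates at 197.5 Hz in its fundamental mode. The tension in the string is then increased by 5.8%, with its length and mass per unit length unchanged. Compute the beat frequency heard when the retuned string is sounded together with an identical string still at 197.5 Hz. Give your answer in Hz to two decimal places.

5.65 Hz

For a string, f ∝ √T, so the new frequency is 197.5·√1.058 = 203.1468 Hz.
f_beat = |203.1468 − 197.5| = 5.65 Hz.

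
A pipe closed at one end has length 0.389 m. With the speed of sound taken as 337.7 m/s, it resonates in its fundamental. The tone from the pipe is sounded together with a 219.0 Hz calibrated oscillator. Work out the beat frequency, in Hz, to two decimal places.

Closed pipe (odd harmonics): f_n = n·v/(4L) = 1·337.7/(4·0.389) = 217.0308 Hz.
f_beat = |217.0308 − 219.0| = 1.97 Hz.

1.97 Hz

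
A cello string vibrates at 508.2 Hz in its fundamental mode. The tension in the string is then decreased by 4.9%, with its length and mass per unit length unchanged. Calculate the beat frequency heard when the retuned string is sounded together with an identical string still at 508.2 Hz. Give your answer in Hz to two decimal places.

For a string, f ∝ √T, so the new frequency is 508.2·√0.951 = 495.5927 Hz.
f_beat = |495.5927 − 508.2| = 12.61 Hz.

12.61 Hz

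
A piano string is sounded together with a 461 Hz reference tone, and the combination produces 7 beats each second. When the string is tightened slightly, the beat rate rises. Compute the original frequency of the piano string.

468 Hz

|f − 461| = 7, so the piano string was at either 454 Hz or 468 Hz.
Increasing tension raises a string's frequency; the adjustment raises the piano string's frequency.
The beat rate rose, so the adjustment moved the piano string further from 461 Hz — it was already above the reference.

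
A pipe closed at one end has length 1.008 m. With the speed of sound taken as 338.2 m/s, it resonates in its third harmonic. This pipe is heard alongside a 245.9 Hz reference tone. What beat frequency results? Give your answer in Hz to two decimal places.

Closed pipe (odd harmonics): f_n = n·v/(4L) = 3·338.2/(4·1.008) = 251.6369 Hz.
f_beat = |251.6369 − 245.9| = 5.74 Hz.

5.74 Hz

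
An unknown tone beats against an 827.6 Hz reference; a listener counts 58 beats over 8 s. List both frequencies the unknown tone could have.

Beat frequency = 58/8 = 7.25 Hz.
|f − 827.6| = 7.25, so f = 827.6 ± 7.25.

820.35 Hz or 834.85 Hz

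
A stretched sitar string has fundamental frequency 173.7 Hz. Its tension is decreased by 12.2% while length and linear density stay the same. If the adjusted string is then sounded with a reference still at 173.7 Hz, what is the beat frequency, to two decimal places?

10.94 Hz

For a string, f ∝ √T, so the new frequency is 173.7·√0.878 = 162.7598 Hz.
f_beat = |162.7598 − 173.7| = 10.94 Hz.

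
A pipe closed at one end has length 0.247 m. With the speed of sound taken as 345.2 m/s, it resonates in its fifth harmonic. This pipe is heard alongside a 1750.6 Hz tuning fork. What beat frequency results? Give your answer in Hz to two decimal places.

Closed pipe (odd harmonics): f_n = n·v/(4L) = 5·345.2/(4·0.247) = 1746.9636 Hz.
f_beat = |1746.9636 − 1750.6| = 3.64 Hz.

3.64 Hz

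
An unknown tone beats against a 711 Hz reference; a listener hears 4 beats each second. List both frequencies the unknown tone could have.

707 Hz or 715 Hz

|f − 711| = 4, so f = 711 ± 4.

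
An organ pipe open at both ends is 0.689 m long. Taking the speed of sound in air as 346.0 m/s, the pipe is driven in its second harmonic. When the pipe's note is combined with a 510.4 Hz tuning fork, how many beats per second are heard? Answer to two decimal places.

Open pipe: f_n = n·v/(2L) = 2·346.0/(2·0.689) = 502.1771 Hz.
f_beat = |502.1771 − 510.4| = 8.22 Hz.

8.22 Hz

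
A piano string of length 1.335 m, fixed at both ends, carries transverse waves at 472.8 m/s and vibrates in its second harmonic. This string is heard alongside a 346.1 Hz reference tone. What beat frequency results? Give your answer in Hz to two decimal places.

For a string fixed at both ends, f_n = n·v/(2L) = 2·472.8/(2·1.335) = 354.1573 Hz.
f_beat = |354.1573 − 346.1| = 8.06 Hz.

8.06 Hz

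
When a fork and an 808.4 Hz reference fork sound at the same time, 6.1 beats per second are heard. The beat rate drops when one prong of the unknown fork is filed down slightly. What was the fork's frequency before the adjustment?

802.3 Hz

|f − 808.4| = 6.1, so the fork was at either 802.3 Hz or 814.5 Hz.
Filing a prong removes mass and raises the fork's frequency; the adjustment raises the fork's frequency.
The beat rate fell, so the adjustment moved the fork toward 808.4 Hz — it must have started below the reference.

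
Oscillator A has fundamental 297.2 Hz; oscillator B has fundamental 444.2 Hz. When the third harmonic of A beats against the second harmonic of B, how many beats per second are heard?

Third harmonic of the first: 3·297.2 = 891.6 Hz.
Second harmonic of the second: 2·444.2 = 888.4 Hz.
f_beat = |891.6 − 888.4| = 3.2 Hz.

3.2 Hz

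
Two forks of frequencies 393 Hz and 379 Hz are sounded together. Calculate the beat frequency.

Beats arise from superposition of two nearby frequencies; the beat rate is |f₁ − f₂|.
|393 − 379| = 14 Hz.

14 Hz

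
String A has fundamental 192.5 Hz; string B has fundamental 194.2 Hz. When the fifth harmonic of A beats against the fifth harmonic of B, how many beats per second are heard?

8.5 Hz

Fifth harmonic of the first: 5·192.5 = 962.5 Hz.
Fifth harmonic of the second: 5·194.2 = 971.0 Hz.
f_beat = |962.5 − 971.0| = 8.5 Hz.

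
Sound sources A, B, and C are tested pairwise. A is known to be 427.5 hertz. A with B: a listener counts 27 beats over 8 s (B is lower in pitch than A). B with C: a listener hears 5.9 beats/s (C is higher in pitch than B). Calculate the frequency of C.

430.025 Hz

A–B: Beat frequency = 27/8 = 3.375 Hz.
B is below A, so f_B = 427.5 − 3.375 = 424.125 Hz.
C is above B, so f_C = 424.125 + 5.9 = 430.025 Hz.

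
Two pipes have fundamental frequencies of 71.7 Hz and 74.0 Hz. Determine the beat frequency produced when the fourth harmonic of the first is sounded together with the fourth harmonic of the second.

Fourth harmonic of the first: 4·71.7 = 286.8 Hz.
Fourth harmonic of the second: 4·74.0 = 296.0 Hz.
f_beat = |286.8 − 296.0| = 9.2 Hz.

9.2 Hz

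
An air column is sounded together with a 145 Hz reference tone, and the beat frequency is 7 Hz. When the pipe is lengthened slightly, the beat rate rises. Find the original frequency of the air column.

138 Hz

|f − 145| = 7, so the air column was at either 138 Hz or 152 Hz.
A longer pipe has a lower fundamental; the adjustment lowers the air column's frequency.
The beat rate rose, so the adjustment moved the air column further from 145 Hz — it was already below the reference.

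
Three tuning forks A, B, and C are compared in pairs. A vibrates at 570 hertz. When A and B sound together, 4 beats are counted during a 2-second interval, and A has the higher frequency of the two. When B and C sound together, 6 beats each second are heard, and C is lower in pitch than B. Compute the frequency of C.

562 Hz

A–B: Beat frequency = 4/2 = 2 Hz.
B is below A, so f_B = 570 − 2 = 568 Hz.
C is below B, so f_C = 568 − 6 = 562 Hz.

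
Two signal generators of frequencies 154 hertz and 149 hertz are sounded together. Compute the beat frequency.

f_beat = |f₁ − f₂|.
|154 − 149| = 5 Hz.

5 Hz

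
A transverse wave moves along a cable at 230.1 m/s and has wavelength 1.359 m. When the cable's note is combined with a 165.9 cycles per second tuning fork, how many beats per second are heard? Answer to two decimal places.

Source frequency f = v/λ = 230.1/1.359 = 169.3157 Hz.
f_beat = |169.3157 − 165.9| = 3.42 Hz.

3.42 Hz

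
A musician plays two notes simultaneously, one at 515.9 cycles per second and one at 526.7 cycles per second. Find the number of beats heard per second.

The beat frequency equals the magnitude of the frequency difference.
|515.9 − 526.7| = 10.8 Hz.

10.8 Hz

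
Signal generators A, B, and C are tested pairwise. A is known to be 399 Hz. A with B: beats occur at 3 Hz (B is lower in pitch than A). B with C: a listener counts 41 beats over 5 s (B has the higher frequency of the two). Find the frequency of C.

387.8 Hz

B is below A, so f_B = 399 − 3 = 396 Hz.
B–C: Beat frequency = 41/5 = 8.2 Hz.
C is below B, so f_C = 396 − 8.2 = 387.8 Hz.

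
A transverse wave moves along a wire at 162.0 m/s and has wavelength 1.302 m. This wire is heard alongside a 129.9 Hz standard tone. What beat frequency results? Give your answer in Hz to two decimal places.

Source frequency f = v/λ = 162.0/1.302 = 124.4240 Hz.
f_beat = |124.4240 − 129.9| = 5.48 Hz.

5.48 Hz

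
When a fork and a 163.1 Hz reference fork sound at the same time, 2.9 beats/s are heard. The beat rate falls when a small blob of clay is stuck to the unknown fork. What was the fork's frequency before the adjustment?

166 Hz

|f − 163.1| = 2.9, so the fork was at either 160.2 Hz or 166 Hz.
Adding mass to a fork lowers its frequency; the adjustment lowers the fork's frequency.
The beat rate fell, so the adjustment moved the fork toward 163.1 Hz — it must have started above the reference.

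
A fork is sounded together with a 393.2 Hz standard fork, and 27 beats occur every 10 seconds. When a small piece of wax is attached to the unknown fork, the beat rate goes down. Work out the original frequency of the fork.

Beat frequency = 27/10 = 2.7 Hz.
|f − 393.2| = 2.7, so the fork was at either 390.5 Hz or 395.9 Hz.
Loading a fork with wax lowers its frequency; the adjustment lowers the fork's frequency.
The beat rate fell, so the adjustment moved the fork toward 393.2 Hz — it must have started above the reference.

395.9 Hz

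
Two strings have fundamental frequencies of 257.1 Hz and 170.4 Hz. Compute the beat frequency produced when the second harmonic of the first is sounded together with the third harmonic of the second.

3.0 Hz

Second harmonic of the first: 2·257.1 = 514.2 Hz.
Third harmonic of the second: 3·170.4 = 511.2 Hz.
f_beat = |514.2 − 511.2| = 3.0 Hz.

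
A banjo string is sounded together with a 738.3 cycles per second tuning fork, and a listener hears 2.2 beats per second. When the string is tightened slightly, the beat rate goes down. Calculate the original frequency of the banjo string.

736.1 Hz

|f − 738.3| = 2.2, so the banjo string was at either 736.1 Hz or 740.5 Hz.
Increasing tension raises a string's frequency; the adjustment raises the banjo string's frequency.
The beat rate fell, so the adjustment moved the banjo string toward 738.3 Hz — it must have started below the reference.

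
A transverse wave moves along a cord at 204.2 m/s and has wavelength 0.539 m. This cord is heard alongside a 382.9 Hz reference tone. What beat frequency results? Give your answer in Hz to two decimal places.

Source frequency f = v/λ = 204.2/0.539 = 378.8497 Hz.
f_beat = |378.8497 − 382.9| = 4.05 Hz.

4.05 Hz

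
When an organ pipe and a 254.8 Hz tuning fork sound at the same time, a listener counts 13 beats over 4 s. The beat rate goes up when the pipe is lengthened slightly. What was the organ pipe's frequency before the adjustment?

251.55 Hz

Beat frequency = 13/4 = 3.25 Hz.
|f − 254.8| = 3.25, so the organ pipe was at either 251.55 Hz or 258.05 Hz.
A longer pipe has a lower fundamental; the adjustment lowers the organ pipe's frequency.
The beat rate rose, so the adjustment moved the organ pipe further from 254.8 Hz — it was already below the reference.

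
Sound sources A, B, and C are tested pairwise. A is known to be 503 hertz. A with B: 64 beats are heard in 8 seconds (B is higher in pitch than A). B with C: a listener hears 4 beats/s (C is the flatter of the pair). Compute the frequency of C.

507 Hz

A–B: Beat frequency = 64/8 = 8 Hz.
B is above A, so f_B = 503 + 8 = 511 Hz.
C is below B, so f_C = 511 − 4 = 507 Hz.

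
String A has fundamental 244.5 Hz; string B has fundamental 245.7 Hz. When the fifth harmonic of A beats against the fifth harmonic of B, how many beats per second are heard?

6.0 Hz

Fifth harmonic of the first: 5·244.5 = 1222.5 Hz.
Fifth harmonic of the second: 5·245.7 = 1228.5 Hz.
f_beat = |1222.5 − 1228.5| = 6.0 Hz.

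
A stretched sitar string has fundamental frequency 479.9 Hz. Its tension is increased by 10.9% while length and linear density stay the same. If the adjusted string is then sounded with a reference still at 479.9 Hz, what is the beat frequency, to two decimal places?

25.48 Hz

For a string, f ∝ √T, so the new frequency is 479.9·√1.109 = 505.3782 Hz.
f_beat = |505.3782 − 479.9| = 25.48 Hz.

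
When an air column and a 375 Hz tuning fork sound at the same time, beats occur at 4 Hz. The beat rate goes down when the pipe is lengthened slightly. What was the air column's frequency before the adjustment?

|f − 375| = 4, so the air column was at either 371 Hz or 379 Hz.
A longer pipe has a lower fundamental; the adjustment lowers the air column's frequency.
The beat rate fell, so the adjustment moved the air column toward 375 Hz — it must have started above the reference.

379 Hz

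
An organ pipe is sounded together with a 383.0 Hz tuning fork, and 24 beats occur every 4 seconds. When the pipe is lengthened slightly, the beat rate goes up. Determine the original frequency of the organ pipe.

377 Hz

Beat frequency = 24/4 = 6 Hz.
|f − 383.0| = 6, so the organ pipe was at either 377 Hz or 389 Hz.
A longer pipe has a lower fundamental; the adjustment lowers the organ pipe's frequency.
The beat rate rose, so the adjustment moved the organ pipe further from 383.0 Hz — it was already below the reference.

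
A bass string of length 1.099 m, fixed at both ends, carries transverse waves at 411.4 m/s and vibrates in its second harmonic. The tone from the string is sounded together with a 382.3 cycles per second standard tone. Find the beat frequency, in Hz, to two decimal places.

7.96 Hz

For a string fixed at both ends, f_n = n·v/(2L) = 2·411.4/(2·1.099) = 374.3403 Hz.
f_beat = |374.3403 − 382.3| = 7.96 Hz.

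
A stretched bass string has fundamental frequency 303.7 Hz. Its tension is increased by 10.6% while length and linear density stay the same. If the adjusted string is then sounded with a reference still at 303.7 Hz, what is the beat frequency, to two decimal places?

15.69 Hz

For a string, f ∝ √T, so the new frequency is 303.7·√1.106 = 319.3908 Hz.
f_beat = |319.3908 − 303.7| = 15.69 Hz.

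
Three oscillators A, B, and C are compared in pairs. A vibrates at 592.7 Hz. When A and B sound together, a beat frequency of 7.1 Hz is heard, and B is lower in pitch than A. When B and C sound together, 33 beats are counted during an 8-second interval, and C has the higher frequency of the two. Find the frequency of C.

589.725 Hz

B is below A, so f_B = 592.7 − 7.1 = 585.6 Hz.
B–C: Beat frequency = 33/8 = 4.125 Hz.
C is above B, so f_C = 585.6 + 4.125 = 589.725 Hz.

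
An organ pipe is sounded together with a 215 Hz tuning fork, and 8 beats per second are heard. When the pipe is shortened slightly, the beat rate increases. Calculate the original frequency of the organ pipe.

223 Hz

|f − 215| = 8, so the organ pipe was at either 207 Hz or 223 Hz.
A shorter pipe has a higher fundamental; the adjustment raises the organ pipe's frequency.
The beat rate rose, so the adjustment moved the organ pipe further from 215 Hz — it was already above the reference.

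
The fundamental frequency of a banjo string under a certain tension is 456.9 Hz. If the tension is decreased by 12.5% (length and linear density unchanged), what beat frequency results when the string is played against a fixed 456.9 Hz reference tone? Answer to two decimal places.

For a string, f ∝ √T, so the new frequency is 456.9·√0.875 = 427.3908 Hz.
f_beat = |427.3908 − 456.9| = 29.51 Hz.

29.51 Hz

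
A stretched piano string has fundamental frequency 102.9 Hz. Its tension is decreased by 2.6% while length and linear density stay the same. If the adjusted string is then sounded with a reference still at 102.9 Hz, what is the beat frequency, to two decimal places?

For a string, f ∝ √T, so the new frequency is 102.9·√0.974 = 101.5535 Hz.
f_beat = |101.5535 − 102.9| = 1.35 Hz.

1.35 Hz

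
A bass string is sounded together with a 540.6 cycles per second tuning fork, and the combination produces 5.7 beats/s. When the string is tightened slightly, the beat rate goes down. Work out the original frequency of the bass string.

|f − 540.6| = 5.7, so the bass string was at either 534.9 Hz or 546.3 Hz.
Increasing tension raises a string's frequency; the adjustment raises the bass string's frequency.
The beat rate fell, so the adjustment moved the bass string toward 540.6 Hz — it must have started below the reference.

534.9 Hz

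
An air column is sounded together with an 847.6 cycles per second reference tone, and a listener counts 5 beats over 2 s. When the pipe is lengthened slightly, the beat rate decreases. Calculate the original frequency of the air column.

Beat frequency = 5/2 = 2.5 Hz.
|f − 847.6| = 2.5, so the air column was at either 845.1 Hz or 850.1 Hz.
A longer pipe has a lower fundamental; the adjustment lowers the air column's frequency.
The beat rate fell, so the adjustment moved the air column toward 847.6 Hz — it must have started above the reference.

850.1 Hz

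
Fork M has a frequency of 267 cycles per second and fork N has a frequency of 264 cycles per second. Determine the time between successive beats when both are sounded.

f_beat = |267 − 264| = 3 Hz.
Beat period T = 1 / f_beat = 1 / 3 s.

0.333 s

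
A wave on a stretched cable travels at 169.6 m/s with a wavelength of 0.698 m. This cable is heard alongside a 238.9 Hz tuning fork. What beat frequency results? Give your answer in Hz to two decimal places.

Source frequency f = v/λ = 169.6/0.698 = 242.9799 Hz.
f_beat = |242.9799 − 238.9| = 4.08 Hz.

4.08 Hz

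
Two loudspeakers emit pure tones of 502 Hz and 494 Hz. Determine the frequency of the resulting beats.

8 Hz

Beats arise from superposition of two nearby frequencies; the beat rate is |f₁ − f₂|.
|502 − 494| = 8 Hz.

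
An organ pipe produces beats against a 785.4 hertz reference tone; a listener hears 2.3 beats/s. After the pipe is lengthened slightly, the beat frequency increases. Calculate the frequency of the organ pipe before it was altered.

|f − 785.4| = 2.3, so the organ pipe was at either 783.1 Hz or 787.7 Hz.
A longer pipe has a lower fundamental; the adjustment lowers the organ pipe's frequency.
The beat rate rose, so the adjustment moved the organ pipe further from 785.4 Hz — it was already below the reference.

783.1 Hz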